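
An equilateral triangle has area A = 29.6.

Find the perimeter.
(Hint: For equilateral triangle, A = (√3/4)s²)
A = (√3/4)s²  →  s² = 4A/√3 = 4·29.6/√3 = 68.3583
s = 8.26791
Perimeter = 3s = 24.8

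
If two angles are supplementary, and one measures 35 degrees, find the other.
Supplementary angles sum to 180 degrees.
Other angle = 180 - 35
Other angle = 145 degrees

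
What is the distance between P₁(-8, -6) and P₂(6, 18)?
Using the distance formula: d = sqrt((x₂-x₁)² + (y₂-y₁)²)
dx = 6 - (-8) = 14
dy = 18 - (-6) = 24
d = sqrt(14² + 24²) = sqrt(196 + 576) = sqrt(772) = 27.78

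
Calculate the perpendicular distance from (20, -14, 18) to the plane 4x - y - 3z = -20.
d = |4(20) + (-1)(-14) + (-3)(18) - (-20)| / √(4² + (-1)² + (-3)²) = 60/√26 = 11.77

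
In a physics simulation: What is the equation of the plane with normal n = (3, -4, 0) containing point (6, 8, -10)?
d = n·P = (3)(6) + (-4)(8) + (0)(-10) = -14
Plane: 3x - 4y = -14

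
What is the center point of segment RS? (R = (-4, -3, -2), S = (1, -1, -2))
Midpoint = ((-4+1)/2, (-3-1)/2, (-2-2)/2) = (-1.5, -2, -2)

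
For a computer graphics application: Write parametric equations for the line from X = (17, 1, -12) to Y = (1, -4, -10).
Direction vector d = Y - X = (-16, -5, 2)
x = 17 - 16t, y = 1 - 5t, z = -12 + 2t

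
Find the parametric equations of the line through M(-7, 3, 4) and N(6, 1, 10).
Direction vector d = N - M = (13, -2, 6)
x = -7 + 13t, y = 3 - 2t, z = 4 + 6t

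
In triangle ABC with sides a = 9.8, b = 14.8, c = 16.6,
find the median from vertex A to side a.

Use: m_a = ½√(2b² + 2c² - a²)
m_a = ½√(2·14.8² + 2·16.6² - 9.8²)
m_a = ½√(438.08 + 551.12 - 96.04) = ½√893.16 = 14.94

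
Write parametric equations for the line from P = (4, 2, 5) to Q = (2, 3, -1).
Direction vector d = Q - P = (-2, 1, -6)
x = 4 - 2t, y = 2 + t, z = 5 - 6t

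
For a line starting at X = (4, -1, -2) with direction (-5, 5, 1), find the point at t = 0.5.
P(0.5) = (4 + (-5)(0.5), -1 + 5(0.5), -2 + 1(0.5)) = (1.5, 1.5, -1.5)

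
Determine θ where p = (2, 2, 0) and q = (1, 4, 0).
p·q = 10, |p|² = 8, |q|² = 17
cos θ = 10/√136 ≈ 0.8575
θ ≈ 30.96°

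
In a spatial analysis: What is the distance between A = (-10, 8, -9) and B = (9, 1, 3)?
d = √[(19)² + (-7)² + (12)²] = √554 = 23.54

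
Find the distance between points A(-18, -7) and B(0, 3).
Using the distance formula: d = sqrt((x₂-x₁)² + (y₂-y₁)²)
dx = 0 - (-18) = 18
dy = 3 - (-7) = 10
d = sqrt(18² + 10²) = sqrt(324 + 100) = sqrt(424) = 20.59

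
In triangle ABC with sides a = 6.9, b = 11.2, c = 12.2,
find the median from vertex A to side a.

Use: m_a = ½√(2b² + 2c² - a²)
m_a = ½√(2·11.2² + 2·12.2² - 6.9²)
m_a = ½√(250.88 + 297.68 - 47.61) = ½√500.95 = 11.19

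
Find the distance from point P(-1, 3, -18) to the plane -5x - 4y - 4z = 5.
d = |(-5)(-1) + (-4)(3) + (-4)(-18) - (5)| / √((-5)² + (-4)² + (-4)²) = 60/√57 = 7.947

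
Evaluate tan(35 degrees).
tan(35 degrees) = 0.7002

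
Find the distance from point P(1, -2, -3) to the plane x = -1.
d = |1(1) + 0(-2) + 0(-3) - (-1)| / √(1² + 0² + 0²) = 2/√1 = 2.0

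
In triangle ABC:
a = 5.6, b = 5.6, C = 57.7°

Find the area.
Using A = ½ab·sin(C):
A = ½·5.6·5.6·sin(57.7°) = ½·31.36·0.845262 = 13.25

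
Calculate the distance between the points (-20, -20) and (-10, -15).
Using the distance formula: d = sqrt((x₂-x₁)² + (y₂-y₁)²)
dx = (-10) - (-20) = 10
dy = (-15) - (-20) = 5
d = sqrt(10² + 5²) = sqrt(100 + 25) = sqrt(125) = 11.18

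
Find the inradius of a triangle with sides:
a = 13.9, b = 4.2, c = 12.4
s = (a+b+c)/2 = (13.9+4.2+12.4)/2 = 15.25
Area = √(s(s-a)(s-b)(s-c)) = √(15.25·1.35·11.05·2.85) = 25.4628
r = Area/s = 25.4628/15.25 = 1.67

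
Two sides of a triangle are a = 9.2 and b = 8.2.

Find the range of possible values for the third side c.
By the triangle inequality: |a - b| < c < a + b
|9.2 - 8.2| < c < 9.2 + 8.2
1 < c < 17.4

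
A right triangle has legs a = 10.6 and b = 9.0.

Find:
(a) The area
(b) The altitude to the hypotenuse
(a) Area = ½ab = ½·10.6·9.0 = 47.7
(b) Hypotenuse c = √(10.6² + 9.0²) = √193.36 = 13.9054
    Area = ½·c·h_c  →  h_c = 2·Area/c = 2·47.7/13.9054 = 6.861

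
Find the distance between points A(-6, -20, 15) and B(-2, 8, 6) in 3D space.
d = √[(4)² + (28)² + (-9)²] = √881 = 29.68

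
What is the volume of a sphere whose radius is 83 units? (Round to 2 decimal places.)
Volume = (4/3) * pi * r³
Volume = (4/3) * pi * 83³
Volume = (4/3) * pi * 571787
Volume = 2395095.78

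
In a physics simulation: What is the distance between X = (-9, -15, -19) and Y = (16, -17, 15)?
d = √[(25)² + (-2)² + (34)²] = √1785 = 42.25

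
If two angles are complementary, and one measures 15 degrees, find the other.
Complementary angles sum to 90 degrees.
Other angle = 90 - 15
Other angle = 75 degrees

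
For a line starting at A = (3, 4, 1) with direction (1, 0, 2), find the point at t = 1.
P(1) = (3 + 1(1), 4 + 0(1), 1 + 2(1)) = (4, 4, 3)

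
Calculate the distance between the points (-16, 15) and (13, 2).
Using the distance formula: d = sqrt((x₂-x₁)² + (y₂-y₁)²)
dx = 13 - (-16) = 29
dy = 2 - 15 = -13
d = sqrt(29² + (-13)²) = sqrt(841 + 169) = sqrt(1010) = 31.78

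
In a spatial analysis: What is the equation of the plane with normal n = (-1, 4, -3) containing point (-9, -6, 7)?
d = n·P = (-1)(-9) + (4)(-6) + (-3)(7) = -36
Plane: -x + 4y - 3z = -36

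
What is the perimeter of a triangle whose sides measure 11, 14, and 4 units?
Perimeter = sum of all sides
Perimeter = 11 + 14 + 4
Perimeter = 29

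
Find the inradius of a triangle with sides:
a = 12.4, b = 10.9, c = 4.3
s = (a+b+c)/2 = (12.4+10.9+4.3)/2 = 13.8
Area = √(s(s-a)(s-b)(s-c)) = √(13.8·1.4·2.9·9.5) = 23.0709
r = Area/s = 23.0709/13.8 = 1.672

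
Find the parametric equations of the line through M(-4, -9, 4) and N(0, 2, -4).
Direction vector d = N - M = (4, 11, -8)
x = -4 + 4t, y = -9 + 11t, z = 4 - 8t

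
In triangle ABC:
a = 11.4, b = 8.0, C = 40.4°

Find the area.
Using A = ½ab·sin(C):
A = ½·11.4·8.0·sin(40.4°) = ½·91.2·0.648120 = 29.55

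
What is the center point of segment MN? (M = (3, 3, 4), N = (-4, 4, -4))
Midpoint = ((3-4)/2, (3+4)/2, (4-4)/2) = (-0.5, 3.5, 0)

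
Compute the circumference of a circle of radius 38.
Circumference = 2 * pi * r
Circumference = 2 * pi * 38
Circumference = 238.76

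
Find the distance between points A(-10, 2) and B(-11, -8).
Using the distance formula: d = sqrt((x₂-x₁)² + (y₂-y₁)²)
dx = (-11) - (-10) = -1
dy = (-8) - 2 = -10
d = sqrt((-1)² + (-10)²) = sqrt(1 + 100) = sqrt(101) = 10.05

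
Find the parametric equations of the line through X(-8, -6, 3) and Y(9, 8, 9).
Direction vector d = Y - X = (17, 14, 6)
x = -8 + 17t, y = -6 + 14t, z = 3 + 6t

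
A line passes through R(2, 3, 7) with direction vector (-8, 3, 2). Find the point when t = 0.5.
P(0.5) = (2 + (-8)(0.5), 3 + 3(0.5), 7 + 2(0.5)) = (-2, 4.5, 8)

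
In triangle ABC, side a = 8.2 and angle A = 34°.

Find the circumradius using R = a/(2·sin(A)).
R = a/(2·sin(A)) = 8.2/(2·sin(34°))
R = 8.2/(2·0.559193) = 8.2/1.118386 = 7.332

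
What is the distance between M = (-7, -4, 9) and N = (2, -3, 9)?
d = √[(9)² + (1)² + (0)²] = √82 = 9.055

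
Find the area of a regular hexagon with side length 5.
For a regular 6-gon with side length s = 5:
Apothem a = s / (2*tan(pi/6)) = 5 / (2*tan(pi/6)) ≈ 4.3301
Perimeter P = 6 * 5 = 30
Area = (1/2) * P * a = (1/2) * 30 * 4.3301 = 64.95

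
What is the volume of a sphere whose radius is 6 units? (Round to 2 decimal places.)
Volume = (4/3) * pi * r³
Volume = (4/3) * pi * 6³
Volume = (4/3) * pi * 216
Volume = 904.78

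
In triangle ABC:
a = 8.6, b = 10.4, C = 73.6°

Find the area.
Using A = ½ab·sin(C):
A = ½·8.6·10.4·sin(73.6°) = ½·89.44·0.959314 = 42.9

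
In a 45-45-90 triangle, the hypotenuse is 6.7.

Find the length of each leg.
In a 45-45-90 triangle, hypotenuse = leg·√2  →  leg = hypotenuse/√2
leg = 6.7/√2 = 4.738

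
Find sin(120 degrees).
sin(120 degrees) = 0.866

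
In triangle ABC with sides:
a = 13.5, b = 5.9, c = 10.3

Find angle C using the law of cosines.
cos(C) = (a² + b² - c²)/(2ab)
cos(C) = (13.5² + 5.9² - 10.3²)/(2·13.5·5.9) = 110.97/159.3 = 0.696610
C = arccos(0.696610) = 45.84°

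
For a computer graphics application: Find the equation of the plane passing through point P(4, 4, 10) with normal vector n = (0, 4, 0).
d = n·P = (0)(4) + (4)(4) + (0)(10) = 16
Plane: 4y = 16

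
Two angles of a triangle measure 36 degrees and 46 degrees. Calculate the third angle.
Sum of angles in a triangle = 180 degrees
Third angle = 180 - 36 - 46
Third angle = 98 degrees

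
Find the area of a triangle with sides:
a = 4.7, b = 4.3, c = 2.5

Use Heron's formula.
s = (a+b+c)/2 = (4.7+4.3+2.5)/2 = 5.75
A = √(s(s-a)(s-b)(s-c)) = √(5.75·1.05·1.45·3.25)
A = √28.4517 = 5.334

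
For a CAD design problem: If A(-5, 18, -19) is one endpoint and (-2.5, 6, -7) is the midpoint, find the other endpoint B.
B = (2×(-2.5) - (-5), 2×6 - 18, 2×(-7) - (-19)) = (0, -6, 5)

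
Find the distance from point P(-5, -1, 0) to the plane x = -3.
d = |1(-5) + 0(-1) + 0(0) - (-3)| / √(1² + 0² + 0²) = 2/√1 = 2.0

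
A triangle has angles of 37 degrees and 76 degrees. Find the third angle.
Sum of angles in a triangle = 180 degrees
Third angle = 180 - 37 - 76
Third angle = 67 degrees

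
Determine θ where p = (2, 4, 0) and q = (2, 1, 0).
p·q = 8, |p|² = 20, |q|² = 5
cos θ = 8/√100 ≈ 0.8
θ ≈ 36.87°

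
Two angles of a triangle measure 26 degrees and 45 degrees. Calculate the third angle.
Sum of angles in a triangle = 180 degrees
Third angle = 180 - 26 - 45
Third angle = 109 degrees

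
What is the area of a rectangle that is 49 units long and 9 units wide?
Area = length * width
Area = 49 * 9
Area = 441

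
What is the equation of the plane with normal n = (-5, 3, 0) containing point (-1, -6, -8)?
d = n·P = (-5)(-1) + (3)(-6) + (0)(-8) = -13
Plane: -5x + 3y = -13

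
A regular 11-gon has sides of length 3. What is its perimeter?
Perimeter = number of sides * side length
Perimeter = 11 * 3
Perimeter = 33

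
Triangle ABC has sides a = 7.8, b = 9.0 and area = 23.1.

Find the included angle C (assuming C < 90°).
Area = ½ab·sin(C)  →  sin(C) = 2·Area/(ab)
sin(C) = 2·23.1/(7.8·9.0) = 0.658120
C = arcsin(0.658120) = 41.16°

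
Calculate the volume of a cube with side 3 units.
Volume = s³
Volume = 3³
Volume = 27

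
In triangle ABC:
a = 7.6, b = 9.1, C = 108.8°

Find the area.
Using A = ½ab·sin(C):
A = ½·7.6·9.1·sin(108.8°) = ½·69.16·0.946649 = 32.74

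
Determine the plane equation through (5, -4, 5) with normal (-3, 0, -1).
d = n·P = (-3)(5) + (0)(-4) + (-1)(5) = -20
Plane: -3x - z = -20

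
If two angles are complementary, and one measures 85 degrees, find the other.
Complementary angles sum to 90 degrees.
Other angle = 90 - 85
Other angle = 5 degrees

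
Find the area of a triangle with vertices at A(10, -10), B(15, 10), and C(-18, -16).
Using the coordinate formula: Area = (1/2)|x₁(y₂-y₃) + x₂(y₃-y₁) + x₃(y₁-y₂)|
Area = (1/2)|10(10-(-16)) + 15((-16)-(-10)) + (-18)((-10)-10)|
Area = (1/2)|10*26 + 15*(-6) + (-18)*(-20)|
Area = (1/2)|260 + (-90) + 360|
Area = (1/2)*530 = 265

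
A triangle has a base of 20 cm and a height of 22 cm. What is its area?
Area = (1/2) * base * height
Area = (1/2) * 20 * 22
Area = 220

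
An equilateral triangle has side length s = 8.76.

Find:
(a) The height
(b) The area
(a) Height h = s·√3/2 = 8.76·√3/2 = 7.586
(b) Area = (√3/4)·s² = (√3/4)·8.76² = (√3/4)·76.7376 = 33.23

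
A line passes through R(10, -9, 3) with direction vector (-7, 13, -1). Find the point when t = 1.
P(1) = (10 + (-7)(1), -9 + 13(1), 3 + (-1)(1)) = (3, 4, 2)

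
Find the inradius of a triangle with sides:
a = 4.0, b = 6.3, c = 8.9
s = (a+b+c)/2 = (4.0+6.3+8.9)/2 = 9.6
Area = √(s(s-a)(s-b)(s-c)) = √(9.6·5.6·3.3·0.7) = 11.1439
r = Area/s = 11.1439/9.6 = 1.161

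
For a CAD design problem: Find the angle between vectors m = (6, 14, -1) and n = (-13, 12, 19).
m·n = 71, |m|² = 233, |n|² = 674
cos θ = 71/√157042 ≈ 0.1792
θ ≈ 79.68°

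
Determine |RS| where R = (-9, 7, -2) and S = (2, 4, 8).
d = √[(11)² + (-3)² + (10)²] = √230 = 15.17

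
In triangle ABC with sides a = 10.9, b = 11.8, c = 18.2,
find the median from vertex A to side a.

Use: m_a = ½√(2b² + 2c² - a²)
m_a = ½√(2·11.8² + 2·18.2² - 10.9²)
m_a = ½√(278.48 + 662.48 - 118.81) = ½√822.15 = 14.34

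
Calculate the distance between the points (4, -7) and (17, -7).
Using the distance formula: d = sqrt((x₂-x₁)² + (y₂-y₁)²)
dx = 17 - 4 = 13
dy = (-7) - (-7) = 0
d = sqrt(13² + 0²) = sqrt(169 + 0) = sqrt(169) = 13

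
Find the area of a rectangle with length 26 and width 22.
Area = length * width
Area = 26 * 22
Area = 572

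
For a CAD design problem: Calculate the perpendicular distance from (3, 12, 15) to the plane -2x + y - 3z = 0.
d = |(-2)(3) + 1(12) + (-3)(15) - (0)| / √((-2)² + 1² + (-3)²) = 39/√14 = 10.42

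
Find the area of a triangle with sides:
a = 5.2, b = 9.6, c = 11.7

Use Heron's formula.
s = (a+b+c)/2 = (5.2+9.6+11.7)/2 = 13.25
A = √(s(s-a)(s-b)(s-c)) = √(13.25·8.05·3.65·1.55)
A = √603.443 = 24.57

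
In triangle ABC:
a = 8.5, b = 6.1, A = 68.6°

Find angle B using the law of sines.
sin(B)/b = sin(A)/a
sin(B) = b·sin(A)/a = 6.1·sin(68.6°)/8.5 = 0.668169
B = arcsin(0.668169) = 41.93°  (b ≤ a, so B ≤ A and the acute solution is unique)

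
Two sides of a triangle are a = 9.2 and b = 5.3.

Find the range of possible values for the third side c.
By the triangle inequality: |a - b| < c < a + b
|9.2 - 5.3| < c < 9.2 + 5.3
3.9 < c < 14.5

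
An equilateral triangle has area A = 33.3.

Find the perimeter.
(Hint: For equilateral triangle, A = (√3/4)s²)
A = (√3/4)s²  →  s² = 4A/√3 = 4·33.3/√3 = 76.9031
s = 8.76944
Perimeter = 3s = 26.31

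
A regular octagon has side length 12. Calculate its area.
For a regular 8-gon with side length s = 12:
Apothem a = s / (2*tan(pi/8)) = 12 / (2*tan(pi/8)) ≈ 14.4853
Perimeter P = 8 * 12 = 96
Area = (1/2) * P * a = (1/2) * 96 * 14.4853 = 695.29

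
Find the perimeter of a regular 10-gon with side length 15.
Perimeter = number of sides * side length
Perimeter = 10 * 15
Perimeter = 150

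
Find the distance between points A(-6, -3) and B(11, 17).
Using the distance formula: d = sqrt((x₂-x₁)² + (y₂-y₁)²)
dx = 11 - (-6) = 17
dy = 17 - (-3) = 20
d = sqrt(17² + 20²) = sqrt(289 + 400) = sqrt(689) = 26.25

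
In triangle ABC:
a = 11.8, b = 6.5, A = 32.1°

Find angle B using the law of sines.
sin(B)/b = sin(A)/a
sin(B) = b·sin(A)/a = 6.5·sin(32.1°)/11.8 = 0.292720
B = arcsin(0.292720) = 17.02°  (b ≤ a, so B ≤ A and the acute solution is unique)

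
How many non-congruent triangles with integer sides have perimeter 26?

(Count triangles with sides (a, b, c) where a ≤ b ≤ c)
With a ≤ b ≤ c and a + b + c = 26, the triangle inequality a + b > c gives c < 26/2, so c ≤ 12.
Iterate a from 1 to ⌊p/3⌋ = 8; for each a, b ranges from a to ⌊(p−a)/2⌋ with c = p − a − b, keeping only c ≥ b.
Triples: (2, 12, 12), (3, 11, 12), (4, 10, 12), …
Count = 14 triangles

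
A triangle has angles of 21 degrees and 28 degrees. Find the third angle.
Sum of angles in a triangle = 180 degrees
Third angle = 180 - 21 - 28
Third angle = 131 degrees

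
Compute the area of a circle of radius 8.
Area = pi * r²
Area = pi * 8²
Area = pi * 64
Area = 201.06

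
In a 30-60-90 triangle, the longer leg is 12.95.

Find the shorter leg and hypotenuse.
In a 30-60-90 triangle, sides are in ratio 1 : √3 : 2.
Long leg = short leg·√3  →  short leg = 12.95/√3 = 7.477
Hypotenuse = 2·(short leg) = 2·12.95/√3 = 14.95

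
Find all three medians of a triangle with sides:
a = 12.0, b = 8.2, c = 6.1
Using m_x = ½√(2y² + 2z² - x²):
m_a = ½√(2·8.2² + 2·6.1² - 12.0²) = ½√64.9 = 4.028
m_b = ½√(2·12.0² + 2·6.1² - 8.2²) = ½√295.18 = 8.59
m_c = ½√(2·12.0² + 2·8.2² - 6.1²) = ½√385.27 = 9.814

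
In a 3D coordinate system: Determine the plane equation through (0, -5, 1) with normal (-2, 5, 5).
d = n·P = (-2)(0) + (5)(-5) + (5)(1) = -20
Plane: -2x + 5y + 5z = -20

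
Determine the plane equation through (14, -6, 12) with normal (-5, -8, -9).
d = n·P = (-5)(14) + (-8)(-6) + (-9)(12) = -130
Plane: -5x - 8y - 9z = -130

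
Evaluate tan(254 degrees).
tan(254 degrees) = 3.4874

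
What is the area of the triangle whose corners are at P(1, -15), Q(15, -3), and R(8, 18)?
Using the coordinate formula: Area = (1/2)|x₁(y₂-y₃) + x₂(y₃-y₁) + x₃(y₁-y₂)|
Area = (1/2)|1((-3)-18) + 15(18-(-15)) + 8((-15)-(-3))|
Area = (1/2)|1*(-21) + 15*33 + 8*(-12)|
Area = (1/2)|(-21) + 495 + (-96)|
Area = (1/2)*378 = 189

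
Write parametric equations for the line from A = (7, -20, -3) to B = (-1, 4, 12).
Direction vector d = B - A = (-8, 24, 15)
x = 7 - 8t, y = -20 + 24t, z = -3 + 15t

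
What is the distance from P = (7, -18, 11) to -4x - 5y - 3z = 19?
d = |(-4)(7) + (-5)(-18) + (-3)(11) - (19)| / √((-4)² + (-5)² + (-3)²) = 10/√50 = 1.414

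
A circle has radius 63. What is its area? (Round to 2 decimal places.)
Area = pi * r²
Area = pi * 63²
Area = pi * 3969
Area = 12468.98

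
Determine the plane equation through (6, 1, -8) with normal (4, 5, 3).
d = n·P = (4)(6) + (5)(1) + (3)(-8) = 5
Plane: 4x + 5y + 3z = 5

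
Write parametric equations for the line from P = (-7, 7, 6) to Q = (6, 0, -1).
Direction vector d = Q - P = (13, -7, -7)
x = -7 + 13t, y = 7 - 7t, z = 6 - 7t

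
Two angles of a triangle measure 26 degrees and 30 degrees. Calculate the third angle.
Sum of angles in a triangle = 180 degrees
Third angle = 180 - 26 - 30
Third angle = 124 degrees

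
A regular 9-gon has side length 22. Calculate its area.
For a regular 9-gon with side length s = 22:
Apothem a = s / (2*tan(pi/9)) = 22 / (2*tan(pi/9)) ≈ 30.22225
Perimeter P = 9 * 22 = 198
Area = (1/2) * P * a = (1/2) * 198 * 30.22225 = 2992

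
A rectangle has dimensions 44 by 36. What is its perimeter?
Perimeter = 2 * (length + width)
Perimeter = 2 * (44 + 36)
Perimeter = 2 * 80
Perimeter = 160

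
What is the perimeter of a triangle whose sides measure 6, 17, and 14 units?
Perimeter = sum of all sides
Perimeter = 6 + 17 + 14
Perimeter = 37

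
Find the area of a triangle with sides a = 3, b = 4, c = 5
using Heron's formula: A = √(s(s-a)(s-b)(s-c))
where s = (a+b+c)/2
s = (3+4+5)/2 = 6
A = √(6·3·2·1) = √36 = 6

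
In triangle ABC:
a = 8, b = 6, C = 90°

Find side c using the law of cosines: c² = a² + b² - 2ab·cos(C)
c² = 8² + 6² - 2·8·6·cos(90°)
c² = 64 + 36 - 96·0.0000 = 100
c = √100 = 10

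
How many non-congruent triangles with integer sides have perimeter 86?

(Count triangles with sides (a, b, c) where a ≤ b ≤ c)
With a ≤ b ≤ c and a + b + c = 86, the triangle inequality a + b > c gives c < 86/2, so c ≤ 42.
Iterate a from 1 to ⌊p/3⌋ = 28; for each a, b ranges from a to ⌊(p−a)/2⌋ with c = p − a − b, keeping only c ≥ b.
Triples: (2, 42, 42), (3, 41, 42), (4, 40, 42), …
Count = 154 triangles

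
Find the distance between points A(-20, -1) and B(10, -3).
Using the distance formula: d = sqrt((x₂-x₁)² + (y₂-y₁)²)
dx = 10 - (-20) = 30
dy = (-3) - (-1) = -2
d = sqrt(30² + (-2)²) = sqrt(900 + 4) = sqrt(904) = 30.07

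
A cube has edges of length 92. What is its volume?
Volume = s³
Volume = 92³
Volume = 778688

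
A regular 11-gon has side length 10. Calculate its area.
For a regular 11-gon with side length s = 10:
Apothem a = s / (2*tan(pi/11)) = 10 / (2*tan(pi/11)) ≈ 17.0284
Perimeter P = 11 * 10 = 110
Area = (1/2) * P * a = (1/2) * 110 * 17.0284 = 936.56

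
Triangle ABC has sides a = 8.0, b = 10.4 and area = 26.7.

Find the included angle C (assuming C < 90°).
Area = ½ab·sin(C)  →  sin(C) = 2·Area/(ab)
sin(C) = 2·26.7/(8.0·10.4) = 0.641827
C = arcsin(0.641827) = 39.93°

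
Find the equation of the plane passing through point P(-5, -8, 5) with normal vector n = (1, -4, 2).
d = n·P = (1)(-5) + (-4)(-8) + (2)(5) = 37
Plane: x - 4y + 2z = 37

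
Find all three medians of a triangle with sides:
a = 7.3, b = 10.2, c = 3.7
Using m_x = ½√(2y² + 2z² - x²):
m_a = ½√(2·10.2² + 2·3.7² - 7.3²) = ½√182.17 = 6.749
m_b = ½√(2·7.3² + 2·3.7² - 10.2²) = ½√29.92 = 2.735
m_c = ½√(2·7.3² + 2·10.2² - 3.7²) = ½√300.97 = 8.674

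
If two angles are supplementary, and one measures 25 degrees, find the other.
Supplementary angles sum to 180 degrees.
Other angle = 180 - 25
Other angle = 155 degrees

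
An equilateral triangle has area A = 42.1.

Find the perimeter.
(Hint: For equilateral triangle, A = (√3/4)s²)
A = (√3/4)s²  →  s² = 4A/√3 = 4·42.1/√3 = 97.2258
s = 9.86031
Perimeter = 3s = 29.58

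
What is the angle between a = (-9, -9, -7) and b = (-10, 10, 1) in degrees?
a·b = -7, |a|² = 211, |b|² = 201
cos θ = -7/√42411 ≈ -0.03399
θ ≈ 91.95°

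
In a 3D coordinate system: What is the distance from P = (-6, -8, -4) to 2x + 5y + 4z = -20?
d = |2(-6) + 5(-8) + 4(-4) - (-20)| / √(2² + 5² + 4²) = 48/√45 = 7.155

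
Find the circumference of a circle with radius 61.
Circumference = 2 * pi * r
Circumference = 2 * pi * 61
Circumference = 383.27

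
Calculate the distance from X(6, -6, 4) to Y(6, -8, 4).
d = √[(0)² + (-2)² + (0)²] = √4 = 2.0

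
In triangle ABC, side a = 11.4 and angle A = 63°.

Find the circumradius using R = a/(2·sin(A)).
R = a/(2·sin(A)) = 11.4/(2·sin(63°))
R = 11.4/(2·0.891007) = 11.4/1.782013 = 6.397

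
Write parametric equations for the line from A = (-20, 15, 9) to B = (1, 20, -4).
Direction vector d = B - A = (21, 5, -13)
x = -20 + 21t, y = 15 + 5t, z = 9 - 13t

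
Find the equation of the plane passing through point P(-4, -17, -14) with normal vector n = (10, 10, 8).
d = n·P = (10)(-4) + (10)(-17) + (8)(-14) = -322
Plane: 10x + 10y + 8z = -322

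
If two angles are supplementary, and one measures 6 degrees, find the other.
Supplementary angles sum to 180 degrees.
Other angle = 180 - 6
Other angle = 174 degrees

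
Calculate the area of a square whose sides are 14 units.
Area = s²
Area = 14²
Area = 196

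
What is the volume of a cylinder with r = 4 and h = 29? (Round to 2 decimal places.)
Volume = pi * r² * h
Volume = pi * 4² * 29
Volume = pi * 16 * 29
Volume = pi * 464
Volume = 1457.70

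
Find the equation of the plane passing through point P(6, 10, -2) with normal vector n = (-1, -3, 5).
d = n·P = (-1)(6) + (-3)(10) + (5)(-2) = -46
Plane: -x - 3y + 5z = -46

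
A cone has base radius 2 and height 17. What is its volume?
Volume = (1/3) * pi * r² * h
Volume = (1/3) * pi * 2² * 17
Volume = (1/3) * pi * 4 * 17
Volume = (1/3) * pi * 68
Volume = 71.21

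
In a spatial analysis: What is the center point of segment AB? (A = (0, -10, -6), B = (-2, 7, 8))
Midpoint = ((0-2)/2, (-10+7)/2, (-6+8)/2) = (-1, -1.5, 1)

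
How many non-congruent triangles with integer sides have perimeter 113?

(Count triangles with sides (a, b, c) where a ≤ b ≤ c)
With a ≤ b ≤ c and a + b + c = 113, the triangle inequality a + b > c gives c < 113/2, so c ≤ 56.
Iterate a from 1 to ⌊p/3⌋ = 37; for each a, b ranges from a to ⌊(p−a)/2⌋ with c = p − a − b, keeping only c ≥ b.
Triples: (1, 56, 56), (2, 55, 56), (3, 54, 56), …
Count = 280 triangles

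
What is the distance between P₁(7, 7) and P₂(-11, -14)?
Using the distance formula: d = sqrt((x₂-x₁)² + (y₂-y₁)²)
dx = (-11) - 7 = -18
dy = (-14) - 7 = -21
d = sqrt((-18)² + (-21)²) = sqrt(324 + 441) = sqrt(765) = 27.66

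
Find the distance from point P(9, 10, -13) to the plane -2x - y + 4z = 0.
d = |(-2)(9) + (-1)(10) + 4(-13) - (0)| / √((-2)² + (-1)² + 4²) = 80/√21 = 17.46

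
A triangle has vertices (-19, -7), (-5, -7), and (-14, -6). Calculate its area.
Using the coordinate formula: Area = (1/2)|x₁(y₂-y₃) + x₂(y₃-y₁) + x₃(y₁-y₂)|
Area = (1/2)|(-19)((-7)-(-6)) + (-5)((-6)-(-7)) + (-14)((-7)-(-7))|
Area = (1/2)|(-19)*(-1) + (-5)*1 + (-14)*0|
Area = (1/2)|19 + (-5) + 0|
Area = (1/2)*14 = 7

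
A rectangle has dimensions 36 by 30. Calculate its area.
Area = length * width
Area = 36 * 30
Area = 1080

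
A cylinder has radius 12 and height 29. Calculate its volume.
Volume = pi * r² * h
Volume = pi * 12² * 29
Volume = pi * 144 * 29
Volume = pi * 4176
Volume = 13119.29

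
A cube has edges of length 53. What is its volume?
Volume = s³
Volume = 53³
Volume = 148877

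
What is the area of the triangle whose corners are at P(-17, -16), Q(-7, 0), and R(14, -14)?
Using the coordinate formula: Area = (1/2)|x₁(y₂-y₃) + x₂(y₃-y₁) + x₃(y₁-y₂)|
Area = (1/2)|(-17)(0-(-14)) + (-7)((-14)-(-16)) + 14((-16)-0)|
Area = (1/2)|(-17)*14 + (-7)*2 + 14*(-16)|
Area = (1/2)|(-238) + (-14) + (-224)|
Area = (1/2)*476 = 238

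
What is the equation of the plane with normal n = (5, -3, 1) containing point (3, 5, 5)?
d = n·P = (5)(3) + (-3)(5) + (1)(5) = 5
Plane: 5x - 3y + z = 5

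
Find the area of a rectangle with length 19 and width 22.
Area = length * width
Area = 19 * 22
Area = 418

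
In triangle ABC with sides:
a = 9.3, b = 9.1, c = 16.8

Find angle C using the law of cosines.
cos(C) = (a² + b² - c²)/(2ab)
cos(C) = (9.3² + 9.1² - 16.8²)/(2·9.3·9.1) = -112.94/169.26 = -0.667257
C = arccos(-0.667257) = 131.9°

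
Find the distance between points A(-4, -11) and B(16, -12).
Using the distance formula: d = sqrt((x₂-x₁)² + (y₂-y₁)²)
dx = 16 - (-4) = 20
dy = (-12) - (-11) = -1
d = sqrt(20² + (-1)²) = sqrt(400 + 1) = sqrt(401) = 20.02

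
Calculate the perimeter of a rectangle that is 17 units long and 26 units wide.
Perimeter = 2 * (length + width)
Perimeter = 2 * (17 + 26)
Perimeter = 2 * 43
Perimeter = 86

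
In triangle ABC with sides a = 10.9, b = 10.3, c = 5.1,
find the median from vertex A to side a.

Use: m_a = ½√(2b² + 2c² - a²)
m_a = ½√(2·10.3² + 2·5.1² - 10.9²)
m_a = ½√(212.18 + 52.02 - 118.81) = ½√145.39 = 6.029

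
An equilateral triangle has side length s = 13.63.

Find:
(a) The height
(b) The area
(a) Height h = s·√3/2 = 13.63·√3/2 = 11.8
(b) Area = (√3/4)·s² = (√3/4)·13.63² = (√3/4)·185.777 = 80.44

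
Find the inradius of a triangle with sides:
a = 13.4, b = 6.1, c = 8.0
s = (a+b+c)/2 = (13.4+6.1+8.0)/2 = 13.75
Area = √(s(s-a)(s-b)(s-c)) = √(13.75·0.35·7.65·5.75) = 14.5496
r = Area/s = 14.5496/13.75 = 1.058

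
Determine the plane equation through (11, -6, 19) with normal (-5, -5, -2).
d = n·P = (-5)(11) + (-5)(-6) + (-2)(19) = -63
Plane: -5x - 5y - 2z = -63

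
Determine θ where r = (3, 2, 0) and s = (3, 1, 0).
r·s = 11, |r|² = 13, |s|² = 10
cos θ = 11/√130 ≈ 0.9648
θ ≈ 15.26°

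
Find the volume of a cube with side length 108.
Volume = s³
Volume = 108³
Volume = 1259712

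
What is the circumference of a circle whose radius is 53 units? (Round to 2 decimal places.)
Circumference = 2 * pi * r
Circumference = 2 * pi * 53
Circumference = 333.01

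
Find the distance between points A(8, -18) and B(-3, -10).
Using the distance formula: d = sqrt((x₂-x₁)² + (y₂-y₁)²)
dx = (-3) - 8 = -11
dy = (-10) - (-18) = 8
d = sqrt((-11)² + 8²) = sqrt(121 + 64) = sqrt(185) = 13.60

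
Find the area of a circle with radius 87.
Area = pi * r²
Area = pi * 87²
Area = pi * 7569
Area = 23778.71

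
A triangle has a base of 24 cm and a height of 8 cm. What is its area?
Area = (1/2) * base * height
Area = (1/2) * 24 * 8
Area = 96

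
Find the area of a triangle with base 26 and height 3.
Area = (1/2) * base * height
Area = (1/2) * 26 * 3
Area = 39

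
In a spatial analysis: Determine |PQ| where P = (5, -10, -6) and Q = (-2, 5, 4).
d = √[(-7)² + (15)² + (10)²] = √374 = 19.34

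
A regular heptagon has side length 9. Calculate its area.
For a regular 7-gon with side length s = 9:
Apothem a = s / (2*tan(pi/7)) = 9 / (2*tan(pi/7)) ≈ 9.3443
Perimeter P = 7 * 9 = 63
Area = (1/2) * P * a = (1/2) * 63 * 9.3443 = 294.35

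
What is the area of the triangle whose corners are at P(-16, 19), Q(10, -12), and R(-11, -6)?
Using the coordinate formula: Area = (1/2)|x₁(y₂-y₃) + x₂(y₃-y₁) + x₃(y₁-y₂)|
Area = (1/2)|(-16)((-12)-(-6)) + 10((-6)-19) + (-11)(19-(-12))|
Area = (1/2)|(-16)*(-6) + 10*(-25) + (-11)*31|
Area = (1/2)|96 + (-250) + (-341)|
Area = (1/2)*495 = 247.50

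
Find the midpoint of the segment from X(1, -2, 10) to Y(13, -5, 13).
Midpoint = ((1+13)/2, (-2-5)/2, (10+13)/2) = (7, -3.5, 11.5)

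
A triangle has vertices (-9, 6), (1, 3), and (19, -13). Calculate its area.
Using the coordinate formula: Area = (1/2)|x₁(y₂-y₃) + x₂(y₃-y₁) + x₃(y₁-y₂)|
Area = (1/2)|(-9)(3-(-13)) + 1((-13)-6) + 19(6-3)|
Area = (1/2)|(-9)*16 + 1*(-19) + 19*3|
Area = (1/2)|(-144) + (-19) + 57|
Area = (1/2)*106 = 53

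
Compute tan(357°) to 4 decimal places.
tan(357 degrees) = -0.0524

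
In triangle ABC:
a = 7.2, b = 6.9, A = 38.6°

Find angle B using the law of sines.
sin(B)/b = sin(A)/a
sin(B) = b·sin(A)/a = 6.9·sin(38.6°)/7.2 = 0.597885
B = arcsin(0.597885) = 36.72°  (b ≤ a, so B ≤ A and the acute solution is unique)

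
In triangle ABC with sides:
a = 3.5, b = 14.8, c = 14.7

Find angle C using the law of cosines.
cos(C) = (a² + b² - c²)/(2ab)
cos(C) = (3.5² + 14.8² - 14.7²)/(2·3.5·14.8) = 15.2/103.6 = 0.146718
C = arccos(0.146718) = 81.56°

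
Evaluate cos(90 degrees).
cos(90 degrees) = 0
Decimal approximation: 0.0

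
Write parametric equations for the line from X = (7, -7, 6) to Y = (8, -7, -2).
Direction vector d = Y - X = (1, 0, -8)
x = 7 + t, y = -7, z = 6 - 8t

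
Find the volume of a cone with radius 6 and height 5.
Volume = (1/3) * pi * r² * h
Volume = (1/3) * pi * 6² * 5
Volume = (1/3) * pi * 36 * 5
Volume = (1/3) * pi * 180
Volume = 188.50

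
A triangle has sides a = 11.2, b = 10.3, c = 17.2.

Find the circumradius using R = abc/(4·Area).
s = (a+b+c)/2 = 19.35
Area = √(s(s-a)(s-b)(s-c)) = √(19.35·8.15·9.05·2.15) = 55.394
R = abc/(4·Area) = (11.2·10.3·17.2)/(4·55.394) = 1984.192/221.576 = 8.955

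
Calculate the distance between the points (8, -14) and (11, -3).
Using the distance formula: d = sqrt((x₂-x₁)² + (y₂-y₁)²)
dx = 11 - 8 = 3
dy = (-3) - (-14) = 11
d = sqrt(3² + 11²) = sqrt(9 + 121) = sqrt(130) = 11.40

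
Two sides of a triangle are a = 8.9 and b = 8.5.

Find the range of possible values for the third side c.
By the triangle inequality: |a - b| < c < a + b
|8.9 - 8.5| < c < 8.9 + 8.5
0.4 < c < 17.4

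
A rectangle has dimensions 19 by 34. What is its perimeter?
Perimeter = 2 * (length + width)
Perimeter = 2 * (19 + 34)
Perimeter = 2 * 53
Perimeter = 106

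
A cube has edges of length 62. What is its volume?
Volume = s³
Volume = 62³
Volume = 238328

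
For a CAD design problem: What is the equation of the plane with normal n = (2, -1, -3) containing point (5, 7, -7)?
d = n·P = (2)(5) + (-1)(7) + (-3)(-7) = 24
Plane: 2x - y - 3z = 24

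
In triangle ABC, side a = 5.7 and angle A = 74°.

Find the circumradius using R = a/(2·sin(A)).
R = a/(2·sin(A)) = 5.7/(2·sin(74°))
R = 5.7/(2·0.961262) = 5.7/1.922523 = 2.965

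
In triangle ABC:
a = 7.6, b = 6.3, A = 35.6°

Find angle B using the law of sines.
sin(B)/b = sin(A)/a
sin(B) = b·sin(A)/a = 6.3·sin(35.6°)/7.6 = 0.482549
B = arcsin(0.482549) = 28.85°  (b ≤ a, so B ≤ A and the acute solution is unique)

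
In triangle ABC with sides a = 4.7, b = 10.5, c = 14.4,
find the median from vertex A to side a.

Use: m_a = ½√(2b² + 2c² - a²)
m_a = ½√(2·10.5² + 2·14.4² - 4.7²)
m_a = ½√(220.5 + 414.72 - 22.09) = ½√613.13 = 12.38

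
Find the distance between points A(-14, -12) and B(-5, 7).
Using the distance formula: d = sqrt((x₂-x₁)² + (y₂-y₁)²)
dx = (-5) - (-14) = 9
dy = 7 - (-12) = 19
d = sqrt(9² + 19²) = sqrt(81 + 361) = sqrt(442) = 21.02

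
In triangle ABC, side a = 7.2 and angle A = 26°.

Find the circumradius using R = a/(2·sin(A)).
R = a/(2·sin(A)) = 7.2/(2·sin(26°))
R = 7.2/(2·0.438371) = 7.2/0.876742 = 8.212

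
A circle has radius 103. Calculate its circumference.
Circumference = 2 * pi * r
Circumference = 2 * pi * 103
Circumference = 647.17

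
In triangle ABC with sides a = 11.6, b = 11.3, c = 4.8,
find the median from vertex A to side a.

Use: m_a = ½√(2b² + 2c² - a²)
m_a = ½√(2·11.3² + 2·4.8² - 11.6²)
m_a = ½√(255.38 + 46.08 - 134.56) = ½√166.9 = 6.459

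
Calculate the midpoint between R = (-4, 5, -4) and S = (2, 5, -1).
Midpoint = ((-4+2)/2, (5+5)/2, (-4-1)/2) = (-1, 5, -2.5)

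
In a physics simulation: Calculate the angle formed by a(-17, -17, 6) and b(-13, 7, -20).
a·b = -18, |a|² = 614, |b|² = 618
cos θ = -18/√379452 ≈ -0.02922
θ ≈ 91.67°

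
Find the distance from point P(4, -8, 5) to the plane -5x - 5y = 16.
d = |(-5)(4) + (-5)(-8) + 0(5) - (16)| / √((-5)² + (-5)² + 0²) = 4/√50 = 0.5657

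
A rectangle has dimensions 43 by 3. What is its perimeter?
Perimeter = 2 * (length + width)
Perimeter = 2 * (43 + 3)
Perimeter = 2 * 46
Perimeter = 92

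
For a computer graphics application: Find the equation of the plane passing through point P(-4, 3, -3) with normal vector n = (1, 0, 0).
d = n·P = (1)(-4) + (0)(3) + (0)(-3) = -4
Plane: x = -4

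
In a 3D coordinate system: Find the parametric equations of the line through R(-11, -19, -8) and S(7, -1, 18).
Direction vector d = S - R = (18, 18, 26)
x = -11 + 18t, y = -19 + 18t, z = -8 + 26t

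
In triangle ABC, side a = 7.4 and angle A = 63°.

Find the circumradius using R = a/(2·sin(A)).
R = a/(2·sin(A)) = 7.4/(2·sin(63°))
R = 7.4/(2·0.891007) = 7.4/1.782013 = 4.153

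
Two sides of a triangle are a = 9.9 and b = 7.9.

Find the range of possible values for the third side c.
By the triangle inequality: |a - b| < c < a + b
|9.9 - 7.9| < c < 9.9 + 7.9
2 < c < 17.8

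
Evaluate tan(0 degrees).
tan(0 degrees) = 0
Decimal approximation: 0.0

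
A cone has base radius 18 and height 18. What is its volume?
Volume = (1/3) * pi * r² * h
Volume = (1/3) * pi * 18² * 18
Volume = (1/3) * pi * 324 * 18
Volume = (1/3) * pi * 5832
Volume = 6107.26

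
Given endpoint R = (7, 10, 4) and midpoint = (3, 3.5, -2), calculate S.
S = (2×3 - 7, 2×3.5 - 10, 2×(-2) - 4) = (-1, -3, -8)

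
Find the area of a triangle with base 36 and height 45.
Area = (1/2) * base * height
Area = (1/2) * 36 * 45
Area = 810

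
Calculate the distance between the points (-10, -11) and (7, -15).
Using the distance formula: d = sqrt((x₂-x₁)² + (y₂-y₁)²)
dx = 7 - (-10) = 17
dy = (-15) - (-11) = -4
d = sqrt(17² + (-4)²) = sqrt(289 + 16) = sqrt(305) = 17.46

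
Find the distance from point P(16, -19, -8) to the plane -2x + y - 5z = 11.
d = |(-2)(16) + 1(-19) + (-5)(-8) - (11)| / √((-2)² + 1² + (-5)²) = 22/√30 = 4.017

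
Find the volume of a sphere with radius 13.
Volume = (4/3) * pi * r³
Volume = (4/3) * pi * 13³
Volume = (4/3) * pi * 2197
Volume = 9202.77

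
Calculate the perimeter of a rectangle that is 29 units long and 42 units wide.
Perimeter = 2 * (length + width)
Perimeter = 2 * (29 + 42)
Perimeter = 2 * 71
Perimeter = 142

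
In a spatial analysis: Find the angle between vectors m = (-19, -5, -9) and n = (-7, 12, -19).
m·n = 244, |m|² = 467, |n|² = 554
cos θ = 244/√258718 ≈ 0.4797
θ ≈ 61.33°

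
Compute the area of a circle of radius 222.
Area = pi * r²
Area = pi * 222²
Area = pi * 49284
Area = 154830.25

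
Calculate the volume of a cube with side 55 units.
Volume = s³
Volume = 55³
Volume = 166375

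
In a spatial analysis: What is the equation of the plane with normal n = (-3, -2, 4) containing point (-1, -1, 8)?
d = n·P = (-3)(-1) + (-2)(-1) + (4)(8) = 37
Plane: -3x - 2y + 4z = 37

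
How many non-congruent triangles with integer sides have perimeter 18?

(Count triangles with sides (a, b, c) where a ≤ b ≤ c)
With a ≤ b ≤ c and a + b + c = 18, the triangle inequality a + b > c gives c < 18/2, so c ≤ 8.
Iterate a from 1 to ⌊p/3⌋ = 6; for each a, b ranges from a to ⌊(p−a)/2⌋ with c = p − a − b, keeping only c ≥ b.
Triples: (2, 8, 8), (3, 7, 8), (4, 6, 8), …
Count = 7 triangles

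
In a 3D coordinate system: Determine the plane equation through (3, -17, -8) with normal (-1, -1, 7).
d = n·P = (-1)(3) + (-1)(-17) + (7)(-8) = -42
Plane: -x - y + 7z = -42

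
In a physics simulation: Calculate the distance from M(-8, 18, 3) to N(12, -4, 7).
d = √[(20)² + (-22)² + (4)²] = √900 = 30.0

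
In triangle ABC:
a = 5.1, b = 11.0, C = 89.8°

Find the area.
Using A = ½ab·sin(C):
A = ½·5.1·11.0·sin(89.8°) = ½·56.1·0.999994 = 28.05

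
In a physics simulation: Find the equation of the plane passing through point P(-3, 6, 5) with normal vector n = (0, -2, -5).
d = n·P = (0)(-3) + (-2)(6) + (-5)(5) = -37
Plane: -2y - 5z = -37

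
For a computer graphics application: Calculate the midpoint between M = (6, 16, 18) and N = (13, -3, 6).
Midpoint = ((6+13)/2, (16-3)/2, (18+6)/2) = (9.5, 6.5, 12)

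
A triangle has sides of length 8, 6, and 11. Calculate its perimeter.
Perimeter = sum of all sides
Perimeter = 8 + 6 + 11
Perimeter = 25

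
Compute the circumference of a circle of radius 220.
Circumference = 2 * pi * r
Circumference = 2 * pi * 220
Circumference = 1382.30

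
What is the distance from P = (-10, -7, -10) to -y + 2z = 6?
d = |0(-10) + (-1)(-7) + 2(-10) - (6)| / √(0² + (-1)² + 2²) = 19/√5 = 8.497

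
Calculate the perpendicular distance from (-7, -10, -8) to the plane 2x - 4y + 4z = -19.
d = |2(-7) + (-4)(-10) + 4(-8) - (-19)| / √(2² + (-4)² + 4²) = 13/√36 = 2.167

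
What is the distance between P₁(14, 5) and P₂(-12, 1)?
Using the distance formula: d = sqrt((x₂-x₁)² + (y₂-y₁)²)
dx = (-12) - 14 = -26
dy = 1 - 5 = -4
d = sqrt((-26)² + (-4)²) = sqrt(676 + 16) = sqrt(692) = 26.31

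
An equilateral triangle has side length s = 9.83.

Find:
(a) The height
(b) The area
(a) Height h = s·√3/2 = 9.83·√3/2 = 8.513
(b) Area = (√3/4)·s² = (√3/4)·9.83² = (√3/4)·96.6289 = 41.84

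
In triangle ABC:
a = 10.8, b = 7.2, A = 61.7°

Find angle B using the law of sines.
sin(B)/b = sin(A)/a
sin(B) = b·sin(A)/a = 7.2·sin(61.7°)/10.8 = 0.586985
B = arcsin(0.586985) = 35.94°  (b ≤ a, so B ≤ A and the acute solution is unique)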